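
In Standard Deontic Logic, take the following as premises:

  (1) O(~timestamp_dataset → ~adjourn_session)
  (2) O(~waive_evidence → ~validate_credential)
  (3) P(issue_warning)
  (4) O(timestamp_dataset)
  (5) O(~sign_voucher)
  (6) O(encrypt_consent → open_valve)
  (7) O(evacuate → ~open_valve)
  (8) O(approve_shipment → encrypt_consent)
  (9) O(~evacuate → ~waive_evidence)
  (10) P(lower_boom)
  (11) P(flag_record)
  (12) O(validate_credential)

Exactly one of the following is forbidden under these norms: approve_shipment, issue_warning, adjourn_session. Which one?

approve_shipment

Premise 12 gives O(validate_credential).
Premise 2, O(~waive_evidence → ~validate_credential), contraposes to O(validate_credential → waive_evidence); with O(validate_credential) we get O(waive_evidence).
The contrapositive of premise 9 (O(~evacuate → ~waive_evidence)) is O(waive_evidence → evacuate), and O(waive_evidence) is already established, so O(evacuate).
From O(evacuate) and premise 7, O(evacuate → ~open_valve), we obtain O(~open_valve).
Premise 6, O(encrypt_consent → open_valve), contraposes to O(~open_valve → ~encrypt_consent); with O(~open_valve) we get O(~encrypt_consent).
Premise 8, O(approve_shipment → encrypt_consent), contraposes to O(~encrypt_consent → ~approve_shipment); with O(~encrypt_consent) we get O(~approve_shipment).
So O(~approve_shipment) holds, i.e. approve_shipment is forbidden. None of the other listed options is forbidden under the premises.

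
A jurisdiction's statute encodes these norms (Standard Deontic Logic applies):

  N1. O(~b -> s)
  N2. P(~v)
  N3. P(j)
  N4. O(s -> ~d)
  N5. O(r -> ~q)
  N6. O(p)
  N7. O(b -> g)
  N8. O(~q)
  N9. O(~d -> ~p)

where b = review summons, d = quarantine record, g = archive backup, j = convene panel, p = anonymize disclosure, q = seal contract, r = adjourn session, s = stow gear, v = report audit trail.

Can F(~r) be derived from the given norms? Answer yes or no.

No

Premise 5 is O(r -> ~q); even if O(~q) held, inferring O(r) would be affirming the consequent — invalid.
No other premise forces O(r). An ideal world satisfying every premise can still have ~r true, so F(~r) is not derivable.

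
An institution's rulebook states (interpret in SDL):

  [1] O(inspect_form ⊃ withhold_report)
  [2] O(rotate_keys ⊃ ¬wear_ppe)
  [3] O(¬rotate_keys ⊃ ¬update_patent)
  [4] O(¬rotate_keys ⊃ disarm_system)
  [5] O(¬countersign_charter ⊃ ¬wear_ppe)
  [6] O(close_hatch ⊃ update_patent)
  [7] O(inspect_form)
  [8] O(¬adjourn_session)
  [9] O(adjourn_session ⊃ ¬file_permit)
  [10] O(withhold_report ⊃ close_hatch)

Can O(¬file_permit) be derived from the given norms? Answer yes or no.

Premise 9 is O(adjourn_session ⊃ ¬file_permit), but O(adjourn_session) is not derivable from the premises, so it does not yield O(¬file_permit).
No other premise forces O(¬file_permit). An ideal world satisfying every premise can still have ¬file_permit false, so O(¬file_permit) is not derivable.

No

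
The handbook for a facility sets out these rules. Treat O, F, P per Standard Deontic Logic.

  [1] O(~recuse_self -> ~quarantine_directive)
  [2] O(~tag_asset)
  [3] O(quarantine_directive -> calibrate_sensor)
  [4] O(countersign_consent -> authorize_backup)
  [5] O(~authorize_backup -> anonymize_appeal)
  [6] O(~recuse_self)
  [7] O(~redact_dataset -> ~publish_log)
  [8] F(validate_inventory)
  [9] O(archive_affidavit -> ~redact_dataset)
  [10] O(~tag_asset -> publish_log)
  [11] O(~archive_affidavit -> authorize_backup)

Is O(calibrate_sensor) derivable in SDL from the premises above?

Premise 3 is O(quarantine_directive -> calibrate_sensor), but O(quarantine_directive) is not derivable from the premises, so it does not yield O(calibrate_sensor).
No other premise forces O(calibrate_sensor). An ideal world satisfying every premise can still have calibrate_sensor false, so O(calibrate_sensor) is not derivable.

No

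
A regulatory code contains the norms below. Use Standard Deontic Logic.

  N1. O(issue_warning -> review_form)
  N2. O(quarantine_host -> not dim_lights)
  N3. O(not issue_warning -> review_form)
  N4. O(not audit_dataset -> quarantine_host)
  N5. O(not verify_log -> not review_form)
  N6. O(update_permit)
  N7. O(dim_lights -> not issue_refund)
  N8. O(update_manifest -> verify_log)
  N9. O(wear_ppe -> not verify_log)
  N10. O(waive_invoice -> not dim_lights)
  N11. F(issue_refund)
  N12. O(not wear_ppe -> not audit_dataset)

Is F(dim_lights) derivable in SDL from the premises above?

Yes

By case analysis on issue_warning: premise 1 gives O(issue_warning -> review_form) and premise 3 gives O(not issue_warning -> review_form), so O(review_form) either way.
Premise 5, O(not verify_log -> not review_form), contraposes to O(review_form -> verify_log); with O(review_form) we get O(verify_log).
Premise 9, O(wear_ppe -> not verify_log), contraposes to O(verify_log -> not wear_ppe); with O(verify_log) we get O(not wear_ppe).
Applying K to premise 12 (O(not wear_ppe -> not audit_dataset)) and O(not wear_ppe) yields O(not audit_dataset).
Premise 4 is O(not audit_dataset -> quarantine_host); since O(not audit_dataset), deontic closure gives O(quarantine_host).
Premise 2 is O(quarantine_host -> not dim_lights); since O(quarantine_host), deontic closure gives O(not dim_lights).
Premises 6, 7, 8, 10, 11 do not contribute to this derivation.
So O(not dim_lights) holds, i.e. F(dim_lights). The claim follows.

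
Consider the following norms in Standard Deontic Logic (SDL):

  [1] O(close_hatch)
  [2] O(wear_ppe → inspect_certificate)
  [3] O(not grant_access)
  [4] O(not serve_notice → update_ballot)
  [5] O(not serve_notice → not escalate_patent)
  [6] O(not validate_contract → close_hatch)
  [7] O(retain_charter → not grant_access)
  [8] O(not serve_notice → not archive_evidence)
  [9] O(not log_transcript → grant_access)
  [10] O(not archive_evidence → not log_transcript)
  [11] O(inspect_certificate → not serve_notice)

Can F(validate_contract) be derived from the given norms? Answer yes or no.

Premise 6 is O(not validate_contract → close_hatch); even if O(close_hatch) held, inferring O(not validate_contract) would be affirming the consequent — invalid.
No other premise forces O(not validate_contract). An ideal world satisfying every premise can still have validate_contract true, so F(validate_contract) is not derivable.

No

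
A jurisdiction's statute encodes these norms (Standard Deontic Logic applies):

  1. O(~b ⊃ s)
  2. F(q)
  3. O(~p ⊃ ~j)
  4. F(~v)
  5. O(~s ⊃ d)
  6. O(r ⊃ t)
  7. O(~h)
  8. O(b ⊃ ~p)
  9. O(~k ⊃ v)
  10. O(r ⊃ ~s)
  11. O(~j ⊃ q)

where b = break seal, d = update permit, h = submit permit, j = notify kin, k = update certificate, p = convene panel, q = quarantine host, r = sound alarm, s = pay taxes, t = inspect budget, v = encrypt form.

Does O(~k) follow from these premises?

No

Premise 9 is O(~k ⊃ v); even if O(v) held, inferring O(~k) would be affirming the consequent — invalid.
No other premise forces O(~k). An ideal world satisfying every premise can still have ~k false, so O(~k) is not derivable.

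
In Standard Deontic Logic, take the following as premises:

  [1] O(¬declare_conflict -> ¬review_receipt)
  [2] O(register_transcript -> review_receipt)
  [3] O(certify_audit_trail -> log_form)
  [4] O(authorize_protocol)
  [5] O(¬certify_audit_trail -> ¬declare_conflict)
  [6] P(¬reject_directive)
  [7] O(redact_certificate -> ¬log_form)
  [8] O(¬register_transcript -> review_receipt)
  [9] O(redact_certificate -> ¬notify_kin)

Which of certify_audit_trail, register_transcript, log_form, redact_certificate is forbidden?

redact_certificate

Premises 2 and 8 cover both cases: O(register_transcript -> review_receipt) and O(¬register_transcript -> review_receipt). Since register_transcript ∨ ¬register_transcript is a tautology, O(review_receipt) follows.
Premise 1 is O(¬declare_conflict -> ¬review_receipt); contrapositively O(review_receipt -> declare_conflict). Since O(review_receipt) holds, K gives O(declare_conflict).
The contrapositive of premise 5 (O(¬certify_audit_trail -> ¬declare_conflict)) is O(declare_conflict -> certify_audit_trail), and O(declare_conflict) is already established, so O(certify_audit_trail).
With premise 3, O(certify_audit_trail -> log_form), the K-axiom yields O(log_form).
The contrapositive of premise 7 (O(redact_certificate -> ¬log_form)) is O(log_form -> ¬redact_certificate), and O(log_form) is already established, so O(¬redact_certificate).
So O(¬redact_certificate) holds, i.e. redact_certificate is forbidden. None of the other listed options is forbidden under the premises.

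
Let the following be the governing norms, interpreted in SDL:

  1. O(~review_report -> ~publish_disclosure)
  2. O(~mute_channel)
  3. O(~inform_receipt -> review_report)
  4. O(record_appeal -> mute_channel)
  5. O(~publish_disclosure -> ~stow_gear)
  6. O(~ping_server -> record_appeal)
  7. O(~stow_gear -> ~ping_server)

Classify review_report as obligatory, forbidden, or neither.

Obligatory

Premise 2 gives O(~mute_channel).
Premise 4 is O(record_appeal -> mute_channel); contrapositively O(~mute_channel -> ~record_appeal). Since O(~mute_channel) holds, K gives O(~record_appeal).
Premise 6 is O(~ping_server -> record_appeal); contrapositively O(~record_appeal -> ping_server). Since O(~record_appeal) holds, K gives O(ping_server).
The contrapositive of premise 7 (O(~stow_gear -> ~ping_server)) is O(ping_server -> stow_gear), and O(ping_server) is already established, so O(stow_gear).
Premise 5 is O(~publish_disclosure -> ~stow_gear); contrapositively O(stow_gear -> publish_disclosure). Since O(stow_gear) holds, K gives O(publish_disclosure).
Premise 1, O(~review_report -> ~publish_disclosure), contraposes to O(publish_disclosure -> review_report); with O(publish_disclosure) we get O(review_report).
Premise 3 does not contribute to this derivation.
Hence review_report is obligatory.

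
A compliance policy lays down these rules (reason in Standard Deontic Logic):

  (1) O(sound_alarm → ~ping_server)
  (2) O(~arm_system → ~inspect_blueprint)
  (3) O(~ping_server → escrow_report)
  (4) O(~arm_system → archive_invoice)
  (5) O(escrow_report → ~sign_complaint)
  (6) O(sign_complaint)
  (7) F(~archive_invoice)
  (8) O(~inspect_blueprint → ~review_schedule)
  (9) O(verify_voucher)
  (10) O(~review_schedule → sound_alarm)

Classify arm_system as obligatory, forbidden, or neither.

Premise 6 states O(sign_complaint) outright.
Premise 5, O(escrow_report → ~sign_complaint), contraposes to O(sign_complaint → ~escrow_report); with O(sign_complaint) we get O(~escrow_report).
Premise 3 is O(~ping_server → escrow_report); contrapositively O(~escrow_report → ping_server). Since O(~escrow_report) holds, K gives O(ping_server).
Premise 1 is O(sound_alarm → ~ping_server); contrapositively O(ping_server → ~sound_alarm). Since O(ping_server) holds, K gives O(~sound_alarm).
Premise 10 is O(~review_schedule → sound_alarm); contrapositively O(~sound_alarm → review_schedule). Since O(~sound_alarm) holds, K gives O(review_schedule).
The contrapositive of premise 8 (O(~inspect_blueprint → ~review_schedule)) is O(review_schedule → inspect_blueprint), and O(review_schedule) is already established, so O(inspect_blueprint).
Premise 2, O(~arm_system → ~inspect_blueprint), contraposes to O(inspect_blueprint → arm_system); with O(inspect_blueprint) we get O(arm_system).
Premises 4, 7, 9 do not contribute to this derivation.
Hence arm_system is obligatory.

Obligatory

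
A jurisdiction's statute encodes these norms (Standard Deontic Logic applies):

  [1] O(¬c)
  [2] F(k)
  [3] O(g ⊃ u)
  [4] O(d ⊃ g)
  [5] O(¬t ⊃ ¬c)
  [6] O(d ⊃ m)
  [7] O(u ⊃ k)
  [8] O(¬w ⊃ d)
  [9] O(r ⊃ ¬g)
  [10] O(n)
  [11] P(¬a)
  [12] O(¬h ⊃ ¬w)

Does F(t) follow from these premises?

Premise 5 is O(¬t ⊃ ¬c); even if O(¬c) held, inferring O(¬t) would be affirming the consequent — invalid.
No other premise forces O(¬t). An ideal world satisfying every premise can still have t true, so F(t) is not derivable.

No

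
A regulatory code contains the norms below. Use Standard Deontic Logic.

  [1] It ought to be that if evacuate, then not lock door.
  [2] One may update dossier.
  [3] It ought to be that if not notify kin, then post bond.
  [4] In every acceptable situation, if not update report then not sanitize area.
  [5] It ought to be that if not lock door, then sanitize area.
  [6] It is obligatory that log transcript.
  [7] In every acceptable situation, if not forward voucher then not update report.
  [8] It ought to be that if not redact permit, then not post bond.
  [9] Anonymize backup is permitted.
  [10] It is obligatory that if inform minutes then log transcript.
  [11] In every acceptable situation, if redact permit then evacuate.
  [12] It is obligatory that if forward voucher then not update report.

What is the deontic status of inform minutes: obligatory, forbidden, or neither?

Premise 10 is O(inform_minutes → log_transcript); even if O(log_transcript) held, inferring O(inform_minutes) would be affirming the consequent — invalid.
No premise or chain of K-axiom applications forces O(inform_minutes), and none forces O(¬inform_minutes). So inform_minutes is neither obligatory nor forbidden under these norms.

Neither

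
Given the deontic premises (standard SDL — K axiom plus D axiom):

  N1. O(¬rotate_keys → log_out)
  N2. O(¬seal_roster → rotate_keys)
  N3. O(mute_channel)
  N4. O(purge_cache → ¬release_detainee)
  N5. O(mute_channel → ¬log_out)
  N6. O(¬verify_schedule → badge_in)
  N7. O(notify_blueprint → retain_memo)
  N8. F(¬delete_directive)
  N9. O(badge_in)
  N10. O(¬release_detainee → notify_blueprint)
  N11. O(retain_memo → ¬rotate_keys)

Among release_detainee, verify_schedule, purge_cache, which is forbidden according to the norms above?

Premise 3 gives O(mute_channel).
Premise 5 is O(mute_channel → ¬log_out); since O(mute_channel), deontic closure gives O(¬log_out).
The contrapositive of premise 1 (O(¬rotate_keys → log_out)) is O(¬log_out → rotate_keys), and O(¬log_out) is already established, so O(rotate_keys).
The contrapositive of premise 11 (O(retain_memo → ¬rotate_keys)) is O(rotate_keys → ¬retain_memo), and O(rotate_keys) is already established, so O(¬retain_memo).
Premise 7 is O(notify_blueprint → retain_memo); contrapositively O(¬retain_memo → ¬notify_blueprint). Since O(¬retain_memo) holds, K gives O(¬notify_blueprint).
The contrapositive of premise 10 (O(¬release_detainee → notify_blueprint)) is O(¬notify_blueprint → release_detainee), and O(¬notify_blueprint) is already established, so O(release_detainee).
Premise 4 is O(purge_cache → ¬release_detainee); contrapositively O(release_detainee → ¬purge_cache). Since O(release_detainee) holds, K gives O(¬purge_cache).
So O(¬purge_cache) holds, i.e. purge_cache is forbidden. None of the other listed options is forbidden under the premises.

purge_cache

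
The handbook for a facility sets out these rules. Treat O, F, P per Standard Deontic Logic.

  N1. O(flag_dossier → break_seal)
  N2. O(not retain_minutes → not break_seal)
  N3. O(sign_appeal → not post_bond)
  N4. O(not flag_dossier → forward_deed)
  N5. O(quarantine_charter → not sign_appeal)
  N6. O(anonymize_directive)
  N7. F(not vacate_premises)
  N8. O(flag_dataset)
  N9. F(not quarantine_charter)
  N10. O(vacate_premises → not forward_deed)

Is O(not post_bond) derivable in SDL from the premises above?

No

Premise 3 is O(sign_appeal → not post_bond), but O(sign_appeal) is not derivable from the premises, so it does not yield O(not post_bond).
No other premise forces O(not post_bond). An ideal world satisfying every premise can still have not post_bond false, so O(not post_bond) is not derivable.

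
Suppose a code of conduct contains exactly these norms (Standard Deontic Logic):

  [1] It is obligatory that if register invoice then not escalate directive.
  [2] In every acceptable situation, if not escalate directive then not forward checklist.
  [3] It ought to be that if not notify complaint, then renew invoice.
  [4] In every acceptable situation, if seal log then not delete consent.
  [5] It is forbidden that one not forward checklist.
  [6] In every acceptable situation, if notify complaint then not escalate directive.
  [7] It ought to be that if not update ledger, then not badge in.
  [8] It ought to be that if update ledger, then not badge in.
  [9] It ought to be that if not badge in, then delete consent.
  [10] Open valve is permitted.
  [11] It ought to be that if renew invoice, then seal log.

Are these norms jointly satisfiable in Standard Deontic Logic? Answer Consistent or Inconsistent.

Inconsistent

Premises 8 and 7 cover both cases: O(update_ledger → ¬badge_in) and O(¬update_ledger → ¬badge_in). Since update_ledger ∨ ¬update_ledger is a tautology, O(¬badge_in) follows.
Applying K to premise 9 (O(¬badge_in → delete_consent)) and O(¬badge_in) yields O(delete_consent).
Premise 4, O(seal_log → ¬delete_consent), contraposes to O(delete_consent → ¬seal_log); with O(delete_consent) we get O(¬seal_log).
Premise 11, O(renew_invoice → seal_log), contraposes to O(¬seal_log → ¬renew_invoice); with O(¬seal_log) we get O(¬renew_invoice).
Premise 3, O(¬notify_complaint → renew_invoice), contraposes to O(¬renew_invoice → notify_complaint); with O(¬renew_invoice) we get O(notify_complaint).
Applying K to premise 6 (O(notify_complaint → ¬escalate_directive)) and O(notify_complaint) yields O(¬escalate_directive).
With premise 2, O(¬escalate_directive → ¬forward_checklist), the K-axiom yields O(¬forward_checklist).
Yet premise 5 is F(¬forward_checklist), i.e. O(forward_checklist).
We now have both O(¬forward_checklist) and O(forward_checklist) — forward_checklist is simultaneously obligatory and forbidden, violating the D-axiom.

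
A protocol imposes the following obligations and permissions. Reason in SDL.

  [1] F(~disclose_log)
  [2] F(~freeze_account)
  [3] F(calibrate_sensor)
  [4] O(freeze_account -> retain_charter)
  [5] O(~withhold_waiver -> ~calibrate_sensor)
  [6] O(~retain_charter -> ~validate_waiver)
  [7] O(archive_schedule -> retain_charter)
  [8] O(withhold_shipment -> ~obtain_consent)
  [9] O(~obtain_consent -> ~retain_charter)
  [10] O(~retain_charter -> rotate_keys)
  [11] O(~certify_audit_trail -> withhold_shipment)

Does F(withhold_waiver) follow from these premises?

No

Premise 5 is O(~withhold_waiver -> ~calibrate_sensor); even if O(~calibrate_sensor) held, inferring O(~withhold_waiver) would be affirming the consequent — invalid.
No other premise forces O(~withhold_waiver). An ideal world satisfying every premise can still have withhold_waiver true, so F(withhold_waiver) is not derivable.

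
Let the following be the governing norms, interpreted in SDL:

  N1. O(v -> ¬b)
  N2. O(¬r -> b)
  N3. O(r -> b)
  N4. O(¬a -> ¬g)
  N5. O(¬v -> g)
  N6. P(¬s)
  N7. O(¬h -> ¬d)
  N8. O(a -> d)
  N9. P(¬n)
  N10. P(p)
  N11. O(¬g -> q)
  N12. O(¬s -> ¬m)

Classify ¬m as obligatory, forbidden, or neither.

Neither

Premise 12 is O(¬s -> ¬m), but O(¬s) is not derivable from the premises (the permission P(¬s) asserts only ¬O(s), not O(¬s)), so it does not yield O(¬m).
No premise or chain of K-axiom applications forces O(¬m), and none forces O(m). So ¬m is neither obligatory nor forbidden under these norms.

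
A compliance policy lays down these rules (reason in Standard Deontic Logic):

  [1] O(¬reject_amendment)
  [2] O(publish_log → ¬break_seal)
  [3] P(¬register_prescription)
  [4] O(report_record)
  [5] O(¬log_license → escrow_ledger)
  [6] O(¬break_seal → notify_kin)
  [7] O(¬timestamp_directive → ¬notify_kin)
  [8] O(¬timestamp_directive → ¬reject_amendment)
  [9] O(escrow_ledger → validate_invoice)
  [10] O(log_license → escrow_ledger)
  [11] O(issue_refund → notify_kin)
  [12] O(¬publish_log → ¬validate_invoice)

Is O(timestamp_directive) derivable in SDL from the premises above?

Premises 5 and 10 are O(¬log_license → escrow_ledger) and O(log_license → escrow_ledger); every ideal world satisfies ¬log_license or log_license, so in either case escrow_ledger holds — hence O(escrow_ledger).
Premise 9 is O(escrow_ledger → validate_invoice); since O(escrow_ledger), deontic closure gives O(validate_invoice).
Premise 12 is O(¬publish_log → ¬validate_invoice); contrapositively O(validate_invoice → publish_log). Since O(validate_invoice) holds, K gives O(publish_log).
Applying K to premise 2 (O(publish_log → ¬break_seal)) and O(publish_log) yields O(¬break_seal).
Applying K to premise 6 (O(¬break_seal → notify_kin)) and O(¬break_seal) yields O(notify_kin).
Premise 7, O(¬timestamp_directive → ¬notify_kin), contraposes to O(notify_kin → timestamp_directive); with O(notify_kin) we get O(timestamp_directive).
Premises 1, 3, 4, 8, 11 do not contribute to this derivation.
So O(timestamp_directive) follows.

Yes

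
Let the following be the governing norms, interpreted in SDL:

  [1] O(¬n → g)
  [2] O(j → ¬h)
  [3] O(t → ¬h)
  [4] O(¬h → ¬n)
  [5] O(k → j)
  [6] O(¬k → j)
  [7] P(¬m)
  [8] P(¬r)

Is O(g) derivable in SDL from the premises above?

By case analysis on k: premise 5 gives O(k → j) and premise 6 gives O(¬k → j), so O(j) either way.
Applying K to premise 2 (O(j → ¬h)) and O(j) yields O(¬h).
Applying K to premise 4 (O(¬h → ¬n)) and O(¬h) yields O(¬n).
Premise 1 is O(¬n → g); since O(¬n), deontic closure gives O(g).
Premises 3, 7, 8 do not contribute to this derivation.
So O(g) follows.

Yes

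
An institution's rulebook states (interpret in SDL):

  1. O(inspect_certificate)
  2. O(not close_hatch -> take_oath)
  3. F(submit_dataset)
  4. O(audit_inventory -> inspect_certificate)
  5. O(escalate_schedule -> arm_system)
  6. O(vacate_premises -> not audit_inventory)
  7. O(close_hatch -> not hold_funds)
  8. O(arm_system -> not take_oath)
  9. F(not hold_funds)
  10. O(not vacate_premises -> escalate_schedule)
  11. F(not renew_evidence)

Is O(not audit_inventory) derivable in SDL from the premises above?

Yes

F(not hold_funds) at premise 9 means O(hold_funds).
The contrapositive of premise 7 (O(close_hatch -> not hold_funds)) is O(hold_funds -> not close_hatch), and O(hold_funds) is already established, so O(not close_hatch).
From O(not close_hatch) and premise 2, O(not close_hatch -> take_oath), we obtain O(take_oath).
Premise 8 is O(arm_system -> not take_oath); contrapositively O(take_oath -> not arm_system). Since O(take_oath) holds, K gives O(not arm_system).
Premise 5 is O(escalate_schedule -> arm_system); contrapositively O(not arm_system -> not escalate_schedule). Since O(not arm_system) holds, K gives O(not escalate_schedule).
The contrapositive of premise 10 (O(not vacate_premises -> escalate_schedule)) is O(not escalate_schedule -> vacate_premises), and O(not escalate_schedule) is already established, so O(vacate_premises).
Applying K to premise 6 (O(vacate_premises -> not audit_inventory)) and O(vacate_premises) yields O(not audit_inventory).
Premises 1, 3, 4, 11 do not contribute to this derivation.
So O(not audit_inventory) follows.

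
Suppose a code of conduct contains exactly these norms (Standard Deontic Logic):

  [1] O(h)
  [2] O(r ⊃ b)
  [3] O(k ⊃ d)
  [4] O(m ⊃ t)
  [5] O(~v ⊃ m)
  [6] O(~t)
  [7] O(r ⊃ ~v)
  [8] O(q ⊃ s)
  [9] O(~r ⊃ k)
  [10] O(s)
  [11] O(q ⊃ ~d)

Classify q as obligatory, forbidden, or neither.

Premise 6 gives O(~t).
Premise 4 is O(m ⊃ t); contrapositively O(~t ⊃ ~m). Since O(~t) holds, K gives O(~m).
Premise 5 is O(~v ⊃ m); contrapositively O(~m ⊃ v). Since O(~m) holds, K gives O(v).
The contrapositive of premise 7 (O(r ⊃ ~v)) is O(v ⊃ ~r), and O(v) is already established, so O(~r).
Applying K to premise 9 (O(~r ⊃ k)) and O(~r) yields O(k).
Applying K to premise 3 (O(k ⊃ d)) and O(k) yields O(d).
The contrapositive of premise 11 (O(q ⊃ ~d)) is O(d ⊃ ~q), and O(d) is already established, so O(~q).
Premises 1, 2, 8, 10 do not contribute to this derivation.
Thus O(~q), which is F(q): q is forbidden.

Forbidden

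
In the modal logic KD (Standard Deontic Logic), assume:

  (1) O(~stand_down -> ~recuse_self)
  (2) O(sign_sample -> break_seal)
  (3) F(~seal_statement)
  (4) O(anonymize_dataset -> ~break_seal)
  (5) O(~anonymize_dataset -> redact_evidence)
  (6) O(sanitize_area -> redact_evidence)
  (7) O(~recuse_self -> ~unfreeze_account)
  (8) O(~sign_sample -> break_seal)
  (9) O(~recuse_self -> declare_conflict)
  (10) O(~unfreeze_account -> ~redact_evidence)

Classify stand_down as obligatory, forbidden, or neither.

Premises 8 and 2 cover both cases: O(~sign_sample -> break_seal) and O(sign_sample -> break_seal). Since ~sign_sample ∨ sign_sample is a tautology, O(break_seal) follows.
Premise 4 is O(anonymize_dataset -> ~break_seal); contrapositively O(break_seal -> ~anonymize_dataset). Since O(break_seal) holds, K gives O(~anonymize_dataset).
Premise 5 is O(~anonymize_dataset -> redact_evidence); since O(~anonymize_dataset), deontic closure gives O(redact_evidence).
Premise 10 is O(~unfreeze_account -> ~redact_evidence); contrapositively O(redact_evidence -> unfreeze_account). Since O(redact_evidence) holds, K gives O(unfreeze_account).
Premise 7 is O(~recuse_self -> ~unfreeze_account); contrapositively O(unfreeze_account -> recuse_self). Since O(unfreeze_account) holds, K gives O(recuse_self).
The contrapositive of premise 1 (O(~stand_down -> ~recuse_self)) is O(recuse_self -> stand_down), and O(recuse_self) is already established, so O(stand_down).
Premises 3, 6, 9 do not contribute to this derivation.
Hence stand_down is obligatory.

Obligatory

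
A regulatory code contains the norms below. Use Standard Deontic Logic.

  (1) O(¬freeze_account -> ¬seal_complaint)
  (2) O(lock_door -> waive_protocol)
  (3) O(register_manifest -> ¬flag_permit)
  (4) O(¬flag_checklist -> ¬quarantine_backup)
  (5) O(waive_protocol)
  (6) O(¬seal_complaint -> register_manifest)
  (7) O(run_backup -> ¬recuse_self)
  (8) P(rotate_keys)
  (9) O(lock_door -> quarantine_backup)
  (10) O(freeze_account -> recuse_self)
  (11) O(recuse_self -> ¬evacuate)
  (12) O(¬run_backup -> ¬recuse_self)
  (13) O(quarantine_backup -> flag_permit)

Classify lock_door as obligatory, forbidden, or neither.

Premises 7 and 12 are O(run_backup -> ¬recuse_self) and O(¬run_backup -> ¬recuse_self); every ideal world satisfies run_backup or ¬run_backup, so in either case ¬recuse_self holds — hence O(¬recuse_self).
Premise 10, O(freeze_account -> recuse_self), contraposes to O(¬recuse_self -> ¬freeze_account); with O(¬recuse_self) we get O(¬freeze_account).
From O(¬freeze_account) and premise 1, O(¬freeze_account -> ¬seal_complaint), we obtain O(¬seal_complaint).
Premise 6 is O(¬seal_complaint -> register_manifest); since O(¬seal_complaint), deontic closure gives O(register_manifest).
Applying K to premise 3 (O(register_manifest -> ¬flag_permit)) and O(register_manifest) yields O(¬flag_permit).
Premise 13 is O(quarantine_backup -> flag_permit); contrapositively O(¬flag_permit -> ¬quarantine_backup). Since O(¬flag_permit) holds, K gives O(¬quarantine_backup).
Premise 9 is O(lock_door -> quarantine_backup); contrapositively O(¬quarantine_backup -> ¬lock_door). Since O(¬quarantine_backup) holds, K gives O(¬lock_door).
Premises 2, 4, 5, 8, 11 do not contribute to this derivation.
Thus O(¬lock_door), which is F(lock_door): lock_door is forbidden.

Forbidden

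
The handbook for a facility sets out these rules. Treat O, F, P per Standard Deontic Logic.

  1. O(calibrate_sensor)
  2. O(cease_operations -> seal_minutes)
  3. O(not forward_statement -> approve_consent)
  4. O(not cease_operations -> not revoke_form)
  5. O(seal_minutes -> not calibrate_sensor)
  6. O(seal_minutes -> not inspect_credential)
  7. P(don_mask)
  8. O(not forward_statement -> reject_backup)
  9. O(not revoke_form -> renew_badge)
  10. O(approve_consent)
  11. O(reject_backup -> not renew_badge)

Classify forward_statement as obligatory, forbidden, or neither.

Premise 1 gives O(calibrate_sensor).
The contrapositive of premise 5 (O(seal_minutes -> not calibrate_sensor)) is O(calibrate_sensor -> not seal_minutes), and O(calibrate_sensor) is already established, so O(not seal_minutes).
Premise 2, O(cease_operations -> seal_minutes), contraposes to O(not seal_minutes -> not cease_operations); with O(not seal_minutes) we get O(not cease_operations).
Applying K to premise 4 (O(not cease_operations -> not revoke_form)) and O(not cease_operations) yields O(not revoke_form).
Applying K to premise 9 (O(not revoke_form -> renew_badge)) and O(not revoke_form) yields O(renew_badge).
Premise 11, O(reject_backup -> not renew_badge), contraposes to O(renew_badge -> not reject_backup); with O(renew_badge) we get O(not reject_backup).
Premise 8, O(not forward_statement -> reject_backup), contraposes to O(not reject_backup -> forward_statement); with O(not reject_backup) we get O(forward_statement).
Premises 3, 6, 7, 10 do not contribute to this derivation.
Hence forward_statement is obligatory.

Obligatory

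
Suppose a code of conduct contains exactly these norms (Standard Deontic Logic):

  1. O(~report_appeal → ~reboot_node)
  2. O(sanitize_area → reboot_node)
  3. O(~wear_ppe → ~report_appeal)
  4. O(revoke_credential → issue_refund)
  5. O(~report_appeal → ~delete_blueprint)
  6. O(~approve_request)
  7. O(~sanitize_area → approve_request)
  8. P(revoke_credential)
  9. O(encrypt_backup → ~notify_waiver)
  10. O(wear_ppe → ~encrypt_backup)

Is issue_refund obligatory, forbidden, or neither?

Neither

Premise 4 is O(revoke_credential → issue_refund), but O(revoke_credential) is not derivable from the premises (the permission P(revoke_credential) asserts only ~O(~revoke_credential), not O(revoke_credential)), so it does not yield O(issue_refund).
No premise or chain of K-axiom applications forces O(issue_refund), and none forces O(~issue_refund). So issue_refund is neither obligatory nor forbidden under these norms.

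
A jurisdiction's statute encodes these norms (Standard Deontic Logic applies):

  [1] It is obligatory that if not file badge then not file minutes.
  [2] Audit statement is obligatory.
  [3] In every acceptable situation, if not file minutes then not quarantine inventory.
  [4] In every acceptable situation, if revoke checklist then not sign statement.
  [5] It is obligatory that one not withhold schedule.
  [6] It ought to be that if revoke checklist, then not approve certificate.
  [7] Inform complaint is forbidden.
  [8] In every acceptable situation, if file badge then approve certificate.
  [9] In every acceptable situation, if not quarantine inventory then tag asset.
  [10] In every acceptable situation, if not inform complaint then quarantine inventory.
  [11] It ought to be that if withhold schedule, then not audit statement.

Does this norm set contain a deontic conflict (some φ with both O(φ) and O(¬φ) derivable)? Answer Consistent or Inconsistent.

Premise 11 is O(withhold_schedule → ¬audit_statement), but O(withhold_schedule) is not derivable from the premises, so it does not yield O(¬audit_statement).
So O(¬audit_statement) is not derivable, and the apparent clash with O(audit_statement) does not arise.
A world satisfying every obligation exists (e.g. approve_certificate=true, audit_statement=true, file_badge=true, file_minutes=true, inform_complaint=false, quarantine_inventory=true, revoke_checklist=false, sign_statement=false, tag_asset=false, withhold_schedule=false); no atom is both obligatory and forbidden, so the set is consistent.

Consistent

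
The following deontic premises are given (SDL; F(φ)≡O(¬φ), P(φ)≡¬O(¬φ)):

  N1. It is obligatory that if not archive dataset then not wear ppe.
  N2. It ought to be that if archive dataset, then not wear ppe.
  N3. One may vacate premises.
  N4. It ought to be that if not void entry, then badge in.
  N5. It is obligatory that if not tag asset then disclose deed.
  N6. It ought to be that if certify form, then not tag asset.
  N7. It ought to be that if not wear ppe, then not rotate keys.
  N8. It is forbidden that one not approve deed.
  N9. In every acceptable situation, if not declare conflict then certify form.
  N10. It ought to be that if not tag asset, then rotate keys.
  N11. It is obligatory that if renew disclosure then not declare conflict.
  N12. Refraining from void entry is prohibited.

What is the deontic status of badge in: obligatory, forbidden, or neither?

Neither

Premise 4 is O(¬void_entry → badge_in), but O(¬void_entry) is not derivable from the premises, so it does not yield O(badge_in).
No premise or chain of K-axiom applications forces O(badge_in), and none forces O(¬badge_in). So badge_in is neither obligatory nor forbidden under these norms.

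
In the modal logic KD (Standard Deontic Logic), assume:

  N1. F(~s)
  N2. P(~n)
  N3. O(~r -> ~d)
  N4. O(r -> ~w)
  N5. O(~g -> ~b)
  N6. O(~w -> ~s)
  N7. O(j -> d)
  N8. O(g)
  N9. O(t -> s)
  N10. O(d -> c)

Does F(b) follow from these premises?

Premise 5 is O(~g -> ~b), but O(~g) is not derivable from the premises, so it does not yield O(~b).
No other premise forces O(~b). An ideal world satisfying every premise can still have b true, so F(b) is not derivable.

No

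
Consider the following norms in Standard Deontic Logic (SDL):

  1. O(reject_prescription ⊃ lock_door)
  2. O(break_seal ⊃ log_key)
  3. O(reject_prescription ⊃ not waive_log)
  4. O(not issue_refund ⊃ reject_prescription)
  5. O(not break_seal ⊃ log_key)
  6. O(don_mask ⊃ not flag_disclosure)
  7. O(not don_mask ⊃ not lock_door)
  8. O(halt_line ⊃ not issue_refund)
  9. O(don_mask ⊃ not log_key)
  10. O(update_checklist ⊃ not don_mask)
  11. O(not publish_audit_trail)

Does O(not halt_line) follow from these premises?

Yes

Premises 2 and 5 are O(break_seal ⊃ log_key) and O(not break_seal ⊃ log_key); every ideal world satisfies break_seal or not break_seal, so in either case log_key holds — hence O(log_key).
Premise 9, O(don_mask ⊃ not log_key), contraposes to O(log_key ⊃ not don_mask); with O(log_key) we get O(not don_mask).
Applying K to premise 7 (O(not don_mask ⊃ not lock_door)) and O(not don_mask) yields O(not lock_door).
Premise 1 is O(reject_prescription ⊃ lock_door); contrapositively O(not lock_door ⊃ not reject_prescription). Since O(not lock_door) holds, K gives O(not reject_prescription).
The contrapositive of premise 4 (O(not issue_refund ⊃ reject_prescription)) is O(not reject_prescription ⊃ issue_refund), and O(not reject_prescription) is already established, so O(issue_refund).
Premise 8, O(halt_line ⊃ not issue_refund), contraposes to O(issue_refund ⊃ not halt_line); with O(issue_refund) we get O(not halt_line).
Premises 3, 6, 10, 11 do not contribute to this derivation.
So O(not halt_line) follows.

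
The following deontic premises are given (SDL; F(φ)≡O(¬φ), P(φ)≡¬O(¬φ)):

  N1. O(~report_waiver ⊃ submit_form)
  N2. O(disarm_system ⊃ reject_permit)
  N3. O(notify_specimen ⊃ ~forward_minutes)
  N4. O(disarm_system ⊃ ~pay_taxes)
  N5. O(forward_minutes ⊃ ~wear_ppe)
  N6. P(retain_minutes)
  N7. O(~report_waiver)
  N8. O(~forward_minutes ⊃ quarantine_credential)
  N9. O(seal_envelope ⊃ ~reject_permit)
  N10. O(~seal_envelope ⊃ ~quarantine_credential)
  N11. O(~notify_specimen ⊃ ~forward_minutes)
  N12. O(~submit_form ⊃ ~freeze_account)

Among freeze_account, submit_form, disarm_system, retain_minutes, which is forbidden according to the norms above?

disarm_system

Premises 3 and 11 are O(notify_specimen ⊃ ~forward_minutes) and O(~notify_specimen ⊃ ~forward_minutes); every ideal world satisfies notify_specimen or ~notify_specimen, so in either case ~forward_minutes holds — hence O(~forward_minutes).
With premise 8, O(~forward_minutes ⊃ quarantine_credential), the K-axiom yields O(quarantine_credential).
Premise 10, O(~seal_envelope ⊃ ~quarantine_credential), contraposes to O(quarantine_credential ⊃ seal_envelope); with O(quarantine_credential) we get O(seal_envelope).
Premise 9 is O(seal_envelope ⊃ ~reject_permit); since O(seal_envelope), deontic closure gives O(~reject_permit).
The contrapositive of premise 2 (O(disarm_system ⊃ reject_permit)) is O(~reject_permit ⊃ ~disarm_system), and O(~reject_permit) is already established, so O(~disarm_system).
So O(~disarm_system) holds, i.e. disarm_system is forbidden. None of the other listed options is forbidden under the premises.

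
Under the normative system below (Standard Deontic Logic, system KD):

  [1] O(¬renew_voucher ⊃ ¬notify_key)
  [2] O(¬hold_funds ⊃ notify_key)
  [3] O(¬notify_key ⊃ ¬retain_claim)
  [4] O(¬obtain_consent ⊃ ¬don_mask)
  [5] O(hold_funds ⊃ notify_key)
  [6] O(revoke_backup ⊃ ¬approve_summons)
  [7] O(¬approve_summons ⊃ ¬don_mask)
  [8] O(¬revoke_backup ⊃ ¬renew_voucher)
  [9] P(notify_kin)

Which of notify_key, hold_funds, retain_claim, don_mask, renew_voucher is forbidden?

Premises 2 and 5 cover both cases: O(¬hold_funds ⊃ notify_key) and O(hold_funds ⊃ notify_key). Since ¬hold_funds ∨ hold_funds is a tautology, O(notify_key) follows.
Premise 1 is O(¬renew_voucher ⊃ ¬notify_key); contrapositively O(notify_key ⊃ renew_voucher). Since O(notify_key) holds, K gives O(renew_voucher).
Premise 8 is O(¬revoke_backup ⊃ ¬renew_voucher); contrapositively O(renew_voucher ⊃ revoke_backup). Since O(renew_voucher) holds, K gives O(revoke_backup).
Applying K to premise 6 (O(revoke_backup ⊃ ¬approve_summons)) and O(revoke_backup) yields O(¬approve_summons).
Premise 7 is O(¬approve_summons ⊃ ¬don_mask); since O(¬approve_summons), deontic closure gives O(¬don_mask).
So O(¬don_mask) holds, i.e. don_mask is forbidden. None of the other listed options is forbidden under the premises.

don_mask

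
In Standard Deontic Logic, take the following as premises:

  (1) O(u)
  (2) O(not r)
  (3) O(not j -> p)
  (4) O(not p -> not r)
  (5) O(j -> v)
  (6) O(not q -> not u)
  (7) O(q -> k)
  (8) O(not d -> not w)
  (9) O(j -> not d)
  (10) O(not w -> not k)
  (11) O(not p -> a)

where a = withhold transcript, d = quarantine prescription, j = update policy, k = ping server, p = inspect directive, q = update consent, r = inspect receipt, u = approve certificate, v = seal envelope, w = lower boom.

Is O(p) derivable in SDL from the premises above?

Premise 1 gives O(u).
The contrapositive of premise 6 (O(not q -> not u)) is O(u -> q), and O(u) is already established, so O(q).
From O(q) and premise 7, O(q -> k), we obtain O(k).
Premise 10, O(not w -> not k), contraposes to O(k -> w); with O(k) we get O(w).
Premise 8, O(not d -> not w), contraposes to O(w -> d); with O(w) we get O(d).
Premise 9, O(j -> not d), contraposes to O(d -> not j); with O(d) we get O(not j).
Applying K to premise 3 (O(not j -> p)) and O(not j) yields O(p).
Premises 2, 4, 5, 11 do not contribute to this derivation.
So O(p) follows.

Yes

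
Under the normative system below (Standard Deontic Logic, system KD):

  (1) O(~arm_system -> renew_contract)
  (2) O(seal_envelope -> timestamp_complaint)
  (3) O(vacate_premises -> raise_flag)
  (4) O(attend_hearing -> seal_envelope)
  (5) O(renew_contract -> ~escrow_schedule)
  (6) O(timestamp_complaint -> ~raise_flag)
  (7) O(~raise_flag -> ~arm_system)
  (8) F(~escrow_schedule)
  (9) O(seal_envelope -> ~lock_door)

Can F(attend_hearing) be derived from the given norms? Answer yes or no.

Yes

Premise 8 is F(~escrow_schedule), i.e. O(escrow_schedule).
The contrapositive of premise 5 (O(renew_contract -> ~escrow_schedule)) is O(escrow_schedule -> ~renew_contract), and O(escrow_schedule) is already established, so O(~renew_contract).
Premise 1 is O(~arm_system -> renew_contract); contrapositively O(~renew_contract -> arm_system). Since O(~renew_contract) holds, K gives O(arm_system).
Premise 7, O(~raise_flag -> ~arm_system), contraposes to O(arm_system -> raise_flag); with O(arm_system) we get O(raise_flag).
The contrapositive of premise 6 (O(timestamp_complaint -> ~raise_flag)) is O(raise_flag -> ~timestamp_complaint), and O(raise_flag) is already established, so O(~timestamp_complaint).
Premise 2, O(seal_envelope -> timestamp_complaint), contraposes to O(~timestamp_complaint -> ~seal_envelope); with O(~timestamp_complaint) we get O(~seal_envelope).
Premise 4 is O(attend_hearing -> seal_envelope); contrapositively O(~seal_envelope -> ~attend_hearing). Since O(~seal_envelope) holds, K gives O(~attend_hearing).
Premises 3, 9 do not contribute to this derivation.
So O(~attend_hearing) holds, i.e. F(attend_hearing). The claim follows.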